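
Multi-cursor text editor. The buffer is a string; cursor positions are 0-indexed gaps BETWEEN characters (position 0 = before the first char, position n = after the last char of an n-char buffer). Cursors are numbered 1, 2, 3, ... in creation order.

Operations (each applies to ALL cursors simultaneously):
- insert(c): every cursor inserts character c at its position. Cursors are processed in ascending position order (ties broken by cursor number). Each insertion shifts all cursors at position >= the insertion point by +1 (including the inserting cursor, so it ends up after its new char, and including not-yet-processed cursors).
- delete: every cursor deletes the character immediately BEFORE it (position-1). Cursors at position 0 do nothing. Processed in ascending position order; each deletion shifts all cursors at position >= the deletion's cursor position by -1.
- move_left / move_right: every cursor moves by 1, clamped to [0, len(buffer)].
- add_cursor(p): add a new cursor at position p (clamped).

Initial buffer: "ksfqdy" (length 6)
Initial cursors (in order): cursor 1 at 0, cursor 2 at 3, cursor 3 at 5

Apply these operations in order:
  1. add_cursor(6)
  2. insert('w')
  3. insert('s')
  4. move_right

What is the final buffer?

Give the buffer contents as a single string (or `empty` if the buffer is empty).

Answer: wsksfwsqdwsyws

Derivation:
After op 1 (add_cursor(6)): buffer="ksfqdy" (len 6), cursors c1@0 c2@3 c3@5 c4@6, authorship ......
After op 2 (insert('w')): buffer="wksfwqdwyw" (len 10), cursors c1@1 c2@5 c3@8 c4@10, authorship 1...2..3.4
After op 3 (insert('s')): buffer="wsksfwsqdwsyws" (len 14), cursors c1@2 c2@7 c3@11 c4@14, authorship 11...22..33.44
After op 4 (move_right): buffer="wsksfwsqdwsyws" (len 14), cursors c1@3 c2@8 c3@12 c4@14, authorship 11...22..33.44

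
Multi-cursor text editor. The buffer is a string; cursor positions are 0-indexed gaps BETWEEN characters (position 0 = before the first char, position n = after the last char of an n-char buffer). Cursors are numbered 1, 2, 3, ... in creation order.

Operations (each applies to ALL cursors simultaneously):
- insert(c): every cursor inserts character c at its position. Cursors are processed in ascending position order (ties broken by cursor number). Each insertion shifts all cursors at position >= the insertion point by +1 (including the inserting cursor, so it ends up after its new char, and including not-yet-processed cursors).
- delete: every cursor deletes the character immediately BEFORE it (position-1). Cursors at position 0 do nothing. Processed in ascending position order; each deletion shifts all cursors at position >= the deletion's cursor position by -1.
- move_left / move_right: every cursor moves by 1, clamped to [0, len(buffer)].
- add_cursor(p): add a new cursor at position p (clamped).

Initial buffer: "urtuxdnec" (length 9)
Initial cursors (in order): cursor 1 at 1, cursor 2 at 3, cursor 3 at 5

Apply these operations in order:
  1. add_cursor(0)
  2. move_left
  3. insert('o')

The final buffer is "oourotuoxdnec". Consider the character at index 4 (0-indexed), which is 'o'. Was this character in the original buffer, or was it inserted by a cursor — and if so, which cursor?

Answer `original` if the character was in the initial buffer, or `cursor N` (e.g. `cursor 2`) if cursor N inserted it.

Answer: cursor 2

Derivation:
After op 1 (add_cursor(0)): buffer="urtuxdnec" (len 9), cursors c4@0 c1@1 c2@3 c3@5, authorship .........
After op 2 (move_left): buffer="urtuxdnec" (len 9), cursors c1@0 c4@0 c2@2 c3@4, authorship .........
After op 3 (insert('o')): buffer="oourotuoxdnec" (len 13), cursors c1@2 c4@2 c2@5 c3@8, authorship 14..2..3.....
Authorship (.=original, N=cursor N): 1 4 . . 2 . . 3 . . . . .
Index 4: author = 2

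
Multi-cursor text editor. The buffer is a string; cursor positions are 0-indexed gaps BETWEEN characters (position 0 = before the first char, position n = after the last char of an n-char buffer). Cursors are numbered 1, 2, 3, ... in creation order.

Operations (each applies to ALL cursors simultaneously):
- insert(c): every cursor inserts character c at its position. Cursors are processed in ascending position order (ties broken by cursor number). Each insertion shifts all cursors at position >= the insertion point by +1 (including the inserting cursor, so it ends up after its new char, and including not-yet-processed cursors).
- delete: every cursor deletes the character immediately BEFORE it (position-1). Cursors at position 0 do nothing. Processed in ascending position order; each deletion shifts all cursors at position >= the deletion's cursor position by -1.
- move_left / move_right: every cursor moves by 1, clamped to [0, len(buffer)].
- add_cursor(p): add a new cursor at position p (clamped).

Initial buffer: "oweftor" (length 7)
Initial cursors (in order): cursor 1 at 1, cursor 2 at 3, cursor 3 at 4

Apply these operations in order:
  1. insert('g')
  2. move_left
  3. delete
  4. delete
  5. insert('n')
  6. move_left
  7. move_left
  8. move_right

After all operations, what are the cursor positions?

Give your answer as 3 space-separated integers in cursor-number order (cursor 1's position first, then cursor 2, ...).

After op 1 (insert('g')): buffer="ogwegfgtor" (len 10), cursors c1@2 c2@5 c3@7, authorship .1..2.3...
After op 2 (move_left): buffer="ogwegfgtor" (len 10), cursors c1@1 c2@4 c3@6, authorship .1..2.3...
After op 3 (delete): buffer="gwggtor" (len 7), cursors c1@0 c2@2 c3@3, authorship 1.23...
After op 4 (delete): buffer="ggtor" (len 5), cursors c1@0 c2@1 c3@1, authorship 13...
After op 5 (insert('n')): buffer="ngnngtor" (len 8), cursors c1@1 c2@4 c3@4, authorship 11233...
After op 6 (move_left): buffer="ngnngtor" (len 8), cursors c1@0 c2@3 c3@3, authorship 11233...
After op 7 (move_left): buffer="ngnngtor" (len 8), cursors c1@0 c2@2 c3@2, authorship 11233...
After op 8 (move_right): buffer="ngnngtor" (len 8), cursors c1@1 c2@3 c3@3, authorship 11233...

Answer: 1 3 3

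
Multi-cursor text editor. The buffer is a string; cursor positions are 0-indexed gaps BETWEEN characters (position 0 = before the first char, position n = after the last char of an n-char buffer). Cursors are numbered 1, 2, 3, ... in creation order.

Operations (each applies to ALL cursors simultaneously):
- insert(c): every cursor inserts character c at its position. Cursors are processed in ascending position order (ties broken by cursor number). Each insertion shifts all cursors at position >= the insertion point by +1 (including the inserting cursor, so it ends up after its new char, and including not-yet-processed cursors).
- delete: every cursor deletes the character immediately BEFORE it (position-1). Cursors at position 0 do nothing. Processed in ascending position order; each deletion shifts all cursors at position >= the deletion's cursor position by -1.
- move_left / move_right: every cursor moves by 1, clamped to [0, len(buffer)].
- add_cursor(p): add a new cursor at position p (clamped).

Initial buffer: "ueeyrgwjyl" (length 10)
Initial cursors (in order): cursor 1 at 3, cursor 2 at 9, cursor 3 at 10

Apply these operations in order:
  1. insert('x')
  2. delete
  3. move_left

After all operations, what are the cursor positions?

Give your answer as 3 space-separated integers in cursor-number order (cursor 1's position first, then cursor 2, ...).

Answer: 2 8 9

Derivation:
After op 1 (insert('x')): buffer="ueexyrgwjyxlx" (len 13), cursors c1@4 c2@11 c3@13, authorship ...1......2.3
After op 2 (delete): buffer="ueeyrgwjyl" (len 10), cursors c1@3 c2@9 c3@10, authorship ..........
After op 3 (move_left): buffer="ueeyrgwjyl" (len 10), cursors c1@2 c2@8 c3@9, authorship ..........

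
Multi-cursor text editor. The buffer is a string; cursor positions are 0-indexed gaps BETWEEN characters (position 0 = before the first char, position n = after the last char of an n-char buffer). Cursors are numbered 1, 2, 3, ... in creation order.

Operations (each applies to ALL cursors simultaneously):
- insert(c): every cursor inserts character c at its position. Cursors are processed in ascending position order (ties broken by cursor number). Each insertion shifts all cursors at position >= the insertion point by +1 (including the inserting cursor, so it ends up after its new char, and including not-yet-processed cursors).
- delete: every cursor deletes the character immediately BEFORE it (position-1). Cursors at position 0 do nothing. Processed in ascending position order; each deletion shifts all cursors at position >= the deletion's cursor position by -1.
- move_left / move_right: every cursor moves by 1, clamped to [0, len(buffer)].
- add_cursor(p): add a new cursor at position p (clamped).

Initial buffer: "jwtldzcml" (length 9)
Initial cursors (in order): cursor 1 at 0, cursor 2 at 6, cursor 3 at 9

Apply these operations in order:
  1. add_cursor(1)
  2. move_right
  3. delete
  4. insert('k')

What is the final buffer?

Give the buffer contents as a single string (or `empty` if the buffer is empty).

Answer: kktldzkmk

Derivation:
After op 1 (add_cursor(1)): buffer="jwtldzcml" (len 9), cursors c1@0 c4@1 c2@6 c3@9, authorship .........
After op 2 (move_right): buffer="jwtldzcml" (len 9), cursors c1@1 c4@2 c2@7 c3@9, authorship .........
After op 3 (delete): buffer="tldzm" (len 5), cursors c1@0 c4@0 c2@4 c3@5, authorship .....
After op 4 (insert('k')): buffer="kktldzkmk" (len 9), cursors c1@2 c4@2 c2@7 c3@9, authorship 14....2.3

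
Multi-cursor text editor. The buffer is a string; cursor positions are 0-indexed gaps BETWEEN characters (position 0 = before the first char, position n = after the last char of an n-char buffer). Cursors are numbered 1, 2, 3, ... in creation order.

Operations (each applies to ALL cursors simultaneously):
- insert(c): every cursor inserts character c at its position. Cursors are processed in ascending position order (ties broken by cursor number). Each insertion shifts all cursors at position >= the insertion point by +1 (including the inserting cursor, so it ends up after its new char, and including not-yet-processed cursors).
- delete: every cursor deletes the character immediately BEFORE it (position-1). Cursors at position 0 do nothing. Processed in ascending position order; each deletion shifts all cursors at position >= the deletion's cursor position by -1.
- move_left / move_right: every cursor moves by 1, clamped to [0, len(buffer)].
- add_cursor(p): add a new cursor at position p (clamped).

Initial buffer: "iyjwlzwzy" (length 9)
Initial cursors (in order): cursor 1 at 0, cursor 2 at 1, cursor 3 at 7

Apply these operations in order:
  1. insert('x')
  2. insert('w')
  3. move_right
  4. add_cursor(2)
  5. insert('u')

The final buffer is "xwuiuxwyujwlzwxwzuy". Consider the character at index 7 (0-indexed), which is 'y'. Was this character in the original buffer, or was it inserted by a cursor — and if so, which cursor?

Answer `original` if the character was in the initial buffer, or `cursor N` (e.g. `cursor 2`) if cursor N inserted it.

After op 1 (insert('x')): buffer="xixyjwlzwxzy" (len 12), cursors c1@1 c2@3 c3@10, authorship 1.2......3..
After op 2 (insert('w')): buffer="xwixwyjwlzwxwzy" (len 15), cursors c1@2 c2@5 c3@13, authorship 11.22......33..
After op 3 (move_right): buffer="xwixwyjwlzwxwzy" (len 15), cursors c1@3 c2@6 c3@14, authorship 11.22......33..
After op 4 (add_cursor(2)): buffer="xwixwyjwlzwxwzy" (len 15), cursors c4@2 c1@3 c2@6 c3@14, authorship 11.22......33..
After op 5 (insert('u')): buffer="xwuiuxwyujwlzwxwzuy" (len 19), cursors c4@3 c1@5 c2@9 c3@18, authorship 114.122.2.....33.3.
Authorship (.=original, N=cursor N): 1 1 4 . 1 2 2 . 2 . . . . . 3 3 . 3 .
Index 7: author = original

Answer: original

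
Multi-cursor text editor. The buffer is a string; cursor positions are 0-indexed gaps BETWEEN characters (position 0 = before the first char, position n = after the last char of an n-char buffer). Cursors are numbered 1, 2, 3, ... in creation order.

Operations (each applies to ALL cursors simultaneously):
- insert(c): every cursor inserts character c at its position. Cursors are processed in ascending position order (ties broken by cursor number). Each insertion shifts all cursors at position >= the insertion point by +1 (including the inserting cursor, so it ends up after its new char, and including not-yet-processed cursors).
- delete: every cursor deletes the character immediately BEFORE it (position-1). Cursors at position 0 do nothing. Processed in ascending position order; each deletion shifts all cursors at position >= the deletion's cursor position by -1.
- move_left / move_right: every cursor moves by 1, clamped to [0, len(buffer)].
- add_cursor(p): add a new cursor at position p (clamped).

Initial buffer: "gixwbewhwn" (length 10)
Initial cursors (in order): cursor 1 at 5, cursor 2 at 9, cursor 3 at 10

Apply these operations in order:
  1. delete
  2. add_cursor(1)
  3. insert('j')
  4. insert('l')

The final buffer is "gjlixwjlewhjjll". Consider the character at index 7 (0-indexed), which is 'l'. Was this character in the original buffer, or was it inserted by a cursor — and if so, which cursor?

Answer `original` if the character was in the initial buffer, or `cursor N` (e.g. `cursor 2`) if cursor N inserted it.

Answer: cursor 1

Derivation:
After op 1 (delete): buffer="gixwewh" (len 7), cursors c1@4 c2@7 c3@7, authorship .......
After op 2 (add_cursor(1)): buffer="gixwewh" (len 7), cursors c4@1 c1@4 c2@7 c3@7, authorship .......
After op 3 (insert('j')): buffer="gjixwjewhjj" (len 11), cursors c4@2 c1@6 c2@11 c3@11, authorship .4...1...23
After op 4 (insert('l')): buffer="gjlixwjlewhjjll" (len 15), cursors c4@3 c1@8 c2@15 c3@15, authorship .44...11...2323
Authorship (.=original, N=cursor N): . 4 4 . . . 1 1 . . . 2 3 2 3
Index 7: author = 1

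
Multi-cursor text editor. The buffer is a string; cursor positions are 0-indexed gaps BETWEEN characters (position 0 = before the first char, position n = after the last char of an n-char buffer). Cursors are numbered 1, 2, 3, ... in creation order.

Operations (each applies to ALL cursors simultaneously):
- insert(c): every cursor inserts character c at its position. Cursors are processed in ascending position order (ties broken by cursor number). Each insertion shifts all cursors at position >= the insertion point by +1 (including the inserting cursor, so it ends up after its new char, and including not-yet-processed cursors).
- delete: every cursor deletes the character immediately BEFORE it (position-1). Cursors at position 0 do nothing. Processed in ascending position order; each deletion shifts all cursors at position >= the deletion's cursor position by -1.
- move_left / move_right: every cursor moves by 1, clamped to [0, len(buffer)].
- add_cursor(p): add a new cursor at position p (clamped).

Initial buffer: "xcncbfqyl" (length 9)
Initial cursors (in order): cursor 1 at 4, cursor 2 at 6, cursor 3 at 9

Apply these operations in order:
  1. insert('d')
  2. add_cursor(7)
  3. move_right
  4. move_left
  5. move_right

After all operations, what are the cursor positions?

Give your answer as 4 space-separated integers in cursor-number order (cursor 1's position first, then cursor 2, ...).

Answer: 6 9 12 8

Derivation:
After op 1 (insert('d')): buffer="xcncdbfdqyld" (len 12), cursors c1@5 c2@8 c3@12, authorship ....1..2...3
After op 2 (add_cursor(7)): buffer="xcncdbfdqyld" (len 12), cursors c1@5 c4@7 c2@8 c3@12, authorship ....1..2...3
After op 3 (move_right): buffer="xcncdbfdqyld" (len 12), cursors c1@6 c4@8 c2@9 c3@12, authorship ....1..2...3
After op 4 (move_left): buffer="xcncdbfdqyld" (len 12), cursors c1@5 c4@7 c2@8 c3@11, authorship ....1..2...3
After op 5 (move_right): buffer="xcncdbfdqyld" (len 12), cursors c1@6 c4@8 c2@9 c3@12, authorship ....1..2...3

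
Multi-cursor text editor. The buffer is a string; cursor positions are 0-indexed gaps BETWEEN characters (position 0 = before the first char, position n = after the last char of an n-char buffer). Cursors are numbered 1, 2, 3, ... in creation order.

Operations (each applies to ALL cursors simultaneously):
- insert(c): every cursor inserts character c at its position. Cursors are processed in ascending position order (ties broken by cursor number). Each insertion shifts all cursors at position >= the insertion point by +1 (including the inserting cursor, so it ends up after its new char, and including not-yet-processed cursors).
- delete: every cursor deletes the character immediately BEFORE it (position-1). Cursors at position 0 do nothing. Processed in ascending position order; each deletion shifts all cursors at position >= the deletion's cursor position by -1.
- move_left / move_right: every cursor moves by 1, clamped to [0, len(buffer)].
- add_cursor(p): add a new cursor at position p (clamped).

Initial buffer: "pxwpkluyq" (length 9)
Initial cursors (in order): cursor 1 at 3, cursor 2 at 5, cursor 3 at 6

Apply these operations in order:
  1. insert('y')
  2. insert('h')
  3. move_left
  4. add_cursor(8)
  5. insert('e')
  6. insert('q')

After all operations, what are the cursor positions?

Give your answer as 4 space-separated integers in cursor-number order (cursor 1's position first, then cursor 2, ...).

After op 1 (insert('y')): buffer="pxwypkylyuyq" (len 12), cursors c1@4 c2@7 c3@9, authorship ...1..2.3...
After op 2 (insert('h')): buffer="pxwyhpkyhlyhuyq" (len 15), cursors c1@5 c2@9 c3@12, authorship ...11..22.33...
After op 3 (move_left): buffer="pxwyhpkyhlyhuyq" (len 15), cursors c1@4 c2@8 c3@11, authorship ...11..22.33...
After op 4 (add_cursor(8)): buffer="pxwyhpkyhlyhuyq" (len 15), cursors c1@4 c2@8 c4@8 c3@11, authorship ...11..22.33...
After op 5 (insert('e')): buffer="pxwyehpkyeehlyehuyq" (len 19), cursors c1@5 c2@11 c4@11 c3@15, authorship ...111..2242.333...
After op 6 (insert('q')): buffer="pxwyeqhpkyeeqqhlyeqhuyq" (len 23), cursors c1@6 c2@14 c4@14 c3@19, authorship ...1111..224242.3333...

Answer: 6 14 19 14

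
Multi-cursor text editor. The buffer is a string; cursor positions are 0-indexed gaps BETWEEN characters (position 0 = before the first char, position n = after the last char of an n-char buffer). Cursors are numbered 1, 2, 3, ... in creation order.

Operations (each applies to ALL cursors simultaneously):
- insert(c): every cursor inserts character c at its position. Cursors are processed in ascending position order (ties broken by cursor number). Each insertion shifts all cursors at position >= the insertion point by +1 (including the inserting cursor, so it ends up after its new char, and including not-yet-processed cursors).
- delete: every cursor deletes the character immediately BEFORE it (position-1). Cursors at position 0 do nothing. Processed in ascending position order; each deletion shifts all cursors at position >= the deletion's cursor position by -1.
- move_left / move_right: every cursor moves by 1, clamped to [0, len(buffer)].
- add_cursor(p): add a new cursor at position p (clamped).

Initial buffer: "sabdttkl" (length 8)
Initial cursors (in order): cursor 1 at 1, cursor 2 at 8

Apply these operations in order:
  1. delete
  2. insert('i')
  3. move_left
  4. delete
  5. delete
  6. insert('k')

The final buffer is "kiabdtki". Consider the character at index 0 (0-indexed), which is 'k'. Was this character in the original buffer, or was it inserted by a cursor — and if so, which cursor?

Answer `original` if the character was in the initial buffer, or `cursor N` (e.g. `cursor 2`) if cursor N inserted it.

Answer: cursor 1

Derivation:
After op 1 (delete): buffer="abdttk" (len 6), cursors c1@0 c2@6, authorship ......
After op 2 (insert('i')): buffer="iabdttki" (len 8), cursors c1@1 c2@8, authorship 1......2
After op 3 (move_left): buffer="iabdttki" (len 8), cursors c1@0 c2@7, authorship 1......2
After op 4 (delete): buffer="iabdtti" (len 7), cursors c1@0 c2@6, authorship 1.....2
After op 5 (delete): buffer="iabdti" (len 6), cursors c1@0 c2@5, authorship 1....2
After op 6 (insert('k')): buffer="kiabdtki" (len 8), cursors c1@1 c2@7, authorship 11....22
Authorship (.=original, N=cursor N): 1 1 . . . . 2 2
Index 0: author = 1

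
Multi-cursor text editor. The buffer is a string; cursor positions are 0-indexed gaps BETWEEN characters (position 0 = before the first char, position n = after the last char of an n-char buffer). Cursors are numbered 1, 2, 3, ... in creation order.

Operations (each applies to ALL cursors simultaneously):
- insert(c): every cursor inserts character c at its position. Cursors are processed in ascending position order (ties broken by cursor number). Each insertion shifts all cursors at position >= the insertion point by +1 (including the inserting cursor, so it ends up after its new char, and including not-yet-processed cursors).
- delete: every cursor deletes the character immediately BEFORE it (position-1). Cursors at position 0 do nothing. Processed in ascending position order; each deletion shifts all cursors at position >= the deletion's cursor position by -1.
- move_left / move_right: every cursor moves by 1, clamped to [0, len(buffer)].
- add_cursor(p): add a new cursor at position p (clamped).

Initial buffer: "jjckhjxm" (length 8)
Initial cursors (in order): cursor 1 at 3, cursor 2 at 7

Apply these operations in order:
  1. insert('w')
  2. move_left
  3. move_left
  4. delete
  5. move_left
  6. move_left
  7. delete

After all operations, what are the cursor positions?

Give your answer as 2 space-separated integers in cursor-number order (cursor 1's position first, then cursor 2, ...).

After op 1 (insert('w')): buffer="jjcwkhjxwm" (len 10), cursors c1@4 c2@9, authorship ...1....2.
After op 2 (move_left): buffer="jjcwkhjxwm" (len 10), cursors c1@3 c2@8, authorship ...1....2.
After op 3 (move_left): buffer="jjcwkhjxwm" (len 10), cursors c1@2 c2@7, authorship ...1....2.
After op 4 (delete): buffer="jcwkhxwm" (len 8), cursors c1@1 c2@5, authorship ..1...2.
After op 5 (move_left): buffer="jcwkhxwm" (len 8), cursors c1@0 c2@4, authorship ..1...2.
After op 6 (move_left): buffer="jcwkhxwm" (len 8), cursors c1@0 c2@3, authorship ..1...2.
After op 7 (delete): buffer="jckhxwm" (len 7), cursors c1@0 c2@2, authorship .....2.

Answer: 0 2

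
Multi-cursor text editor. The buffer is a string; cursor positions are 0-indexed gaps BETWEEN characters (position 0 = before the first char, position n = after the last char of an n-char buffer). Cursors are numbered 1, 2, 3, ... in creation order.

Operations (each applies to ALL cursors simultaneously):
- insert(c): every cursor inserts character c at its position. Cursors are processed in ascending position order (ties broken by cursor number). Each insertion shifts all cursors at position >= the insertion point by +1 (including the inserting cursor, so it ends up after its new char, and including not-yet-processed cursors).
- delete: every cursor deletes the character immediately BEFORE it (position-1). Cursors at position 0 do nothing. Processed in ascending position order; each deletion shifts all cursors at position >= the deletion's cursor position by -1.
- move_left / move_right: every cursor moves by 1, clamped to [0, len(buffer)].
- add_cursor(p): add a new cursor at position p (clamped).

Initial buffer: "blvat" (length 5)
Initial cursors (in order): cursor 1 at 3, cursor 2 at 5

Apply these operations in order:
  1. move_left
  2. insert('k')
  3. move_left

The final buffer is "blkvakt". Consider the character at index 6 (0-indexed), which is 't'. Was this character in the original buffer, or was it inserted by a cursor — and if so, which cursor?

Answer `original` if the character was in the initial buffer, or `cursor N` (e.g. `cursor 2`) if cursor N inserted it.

After op 1 (move_left): buffer="blvat" (len 5), cursors c1@2 c2@4, authorship .....
After op 2 (insert('k')): buffer="blkvakt" (len 7), cursors c1@3 c2@6, authorship ..1..2.
After op 3 (move_left): buffer="blkvakt" (len 7), cursors c1@2 c2@5, authorship ..1..2.
Authorship (.=original, N=cursor N): . . 1 . . 2 .
Index 6: author = original

Answer: original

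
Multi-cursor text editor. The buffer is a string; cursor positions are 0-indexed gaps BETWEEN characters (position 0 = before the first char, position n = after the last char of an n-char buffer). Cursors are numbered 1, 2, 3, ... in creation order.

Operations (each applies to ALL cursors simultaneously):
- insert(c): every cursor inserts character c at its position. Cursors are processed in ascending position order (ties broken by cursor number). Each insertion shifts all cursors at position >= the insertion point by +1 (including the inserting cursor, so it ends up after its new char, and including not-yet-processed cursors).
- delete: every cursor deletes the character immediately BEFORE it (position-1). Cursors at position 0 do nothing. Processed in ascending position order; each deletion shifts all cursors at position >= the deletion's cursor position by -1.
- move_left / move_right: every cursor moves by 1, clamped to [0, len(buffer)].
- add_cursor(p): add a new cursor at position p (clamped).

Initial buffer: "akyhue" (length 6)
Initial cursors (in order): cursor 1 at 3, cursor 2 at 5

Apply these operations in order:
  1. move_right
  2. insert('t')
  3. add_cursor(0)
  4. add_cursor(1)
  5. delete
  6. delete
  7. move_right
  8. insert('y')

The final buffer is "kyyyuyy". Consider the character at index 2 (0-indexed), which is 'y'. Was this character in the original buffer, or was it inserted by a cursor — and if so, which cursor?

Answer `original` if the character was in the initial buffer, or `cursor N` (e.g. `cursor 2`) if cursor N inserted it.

Answer: cursor 4

Derivation:
After op 1 (move_right): buffer="akyhue" (len 6), cursors c1@4 c2@6, authorship ......
After op 2 (insert('t')): buffer="akyhtuet" (len 8), cursors c1@5 c2@8, authorship ....1..2
After op 3 (add_cursor(0)): buffer="akyhtuet" (len 8), cursors c3@0 c1@5 c2@8, authorship ....1..2
After op 4 (add_cursor(1)): buffer="akyhtuet" (len 8), cursors c3@0 c4@1 c1@5 c2@8, authorship ....1..2
After op 5 (delete): buffer="kyhue" (len 5), cursors c3@0 c4@0 c1@3 c2@5, authorship .....
After op 6 (delete): buffer="kyu" (len 3), cursors c3@0 c4@0 c1@2 c2@3, authorship ...
After op 7 (move_right): buffer="kyu" (len 3), cursors c3@1 c4@1 c1@3 c2@3, authorship ...
After op 8 (insert('y')): buffer="kyyyuyy" (len 7), cursors c3@3 c4@3 c1@7 c2@7, authorship .34..12
Authorship (.=original, N=cursor N): . 3 4 . . 1 2
Index 2: author = 4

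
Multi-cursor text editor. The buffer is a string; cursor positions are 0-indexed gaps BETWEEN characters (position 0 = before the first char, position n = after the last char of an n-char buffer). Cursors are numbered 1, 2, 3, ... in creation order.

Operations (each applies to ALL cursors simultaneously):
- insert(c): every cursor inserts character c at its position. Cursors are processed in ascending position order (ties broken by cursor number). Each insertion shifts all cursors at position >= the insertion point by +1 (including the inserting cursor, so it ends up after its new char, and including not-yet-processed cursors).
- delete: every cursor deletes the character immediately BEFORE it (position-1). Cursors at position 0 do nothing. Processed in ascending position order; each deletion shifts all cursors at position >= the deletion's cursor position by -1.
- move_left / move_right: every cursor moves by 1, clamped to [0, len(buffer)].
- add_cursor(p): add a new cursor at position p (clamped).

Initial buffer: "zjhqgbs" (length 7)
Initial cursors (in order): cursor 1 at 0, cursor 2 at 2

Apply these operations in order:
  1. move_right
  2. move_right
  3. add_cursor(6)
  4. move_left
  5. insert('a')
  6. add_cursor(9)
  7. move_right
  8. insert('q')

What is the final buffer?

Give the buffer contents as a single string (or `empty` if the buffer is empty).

Answer: zajqhaqqgabqsq

Derivation:
After op 1 (move_right): buffer="zjhqgbs" (len 7), cursors c1@1 c2@3, authorship .......
After op 2 (move_right): buffer="zjhqgbs" (len 7), cursors c1@2 c2@4, authorship .......
After op 3 (add_cursor(6)): buffer="zjhqgbs" (len 7), cursors c1@2 c2@4 c3@6, authorship .......
After op 4 (move_left): buffer="zjhqgbs" (len 7), cursors c1@1 c2@3 c3@5, authorship .......
After op 5 (insert('a')): buffer="zajhaqgabs" (len 10), cursors c1@2 c2@5 c3@8, authorship .1..2..3..
After op 6 (add_cursor(9)): buffer="zajhaqgabs" (len 10), cursors c1@2 c2@5 c3@8 c4@9, authorship .1..2..3..
After op 7 (move_right): buffer="zajhaqgabs" (len 10), cursors c1@3 c2@6 c3@9 c4@10, authorship .1..2..3..
After op 8 (insert('q')): buffer="zajqhaqqgabqsq" (len 14), cursors c1@4 c2@8 c3@12 c4@14, authorship .1.1.2.2.3.3.4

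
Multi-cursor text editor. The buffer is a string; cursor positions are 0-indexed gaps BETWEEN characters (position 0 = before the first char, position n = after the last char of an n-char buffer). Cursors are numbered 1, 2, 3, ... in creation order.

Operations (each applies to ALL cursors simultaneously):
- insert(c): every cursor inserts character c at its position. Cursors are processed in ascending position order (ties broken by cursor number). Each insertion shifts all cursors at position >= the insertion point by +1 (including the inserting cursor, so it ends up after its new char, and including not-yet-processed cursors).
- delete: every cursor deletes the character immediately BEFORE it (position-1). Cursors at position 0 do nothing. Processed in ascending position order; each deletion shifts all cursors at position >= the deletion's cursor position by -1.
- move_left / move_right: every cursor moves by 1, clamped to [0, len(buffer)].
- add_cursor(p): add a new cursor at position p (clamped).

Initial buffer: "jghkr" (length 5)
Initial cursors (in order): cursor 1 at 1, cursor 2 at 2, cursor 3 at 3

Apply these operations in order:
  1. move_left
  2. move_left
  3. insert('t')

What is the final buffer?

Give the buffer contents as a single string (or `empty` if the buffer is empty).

Answer: ttjtghkr

Derivation:
After op 1 (move_left): buffer="jghkr" (len 5), cursors c1@0 c2@1 c3@2, authorship .....
After op 2 (move_left): buffer="jghkr" (len 5), cursors c1@0 c2@0 c3@1, authorship .....
After op 3 (insert('t')): buffer="ttjtghkr" (len 8), cursors c1@2 c2@2 c3@4, authorship 12.3....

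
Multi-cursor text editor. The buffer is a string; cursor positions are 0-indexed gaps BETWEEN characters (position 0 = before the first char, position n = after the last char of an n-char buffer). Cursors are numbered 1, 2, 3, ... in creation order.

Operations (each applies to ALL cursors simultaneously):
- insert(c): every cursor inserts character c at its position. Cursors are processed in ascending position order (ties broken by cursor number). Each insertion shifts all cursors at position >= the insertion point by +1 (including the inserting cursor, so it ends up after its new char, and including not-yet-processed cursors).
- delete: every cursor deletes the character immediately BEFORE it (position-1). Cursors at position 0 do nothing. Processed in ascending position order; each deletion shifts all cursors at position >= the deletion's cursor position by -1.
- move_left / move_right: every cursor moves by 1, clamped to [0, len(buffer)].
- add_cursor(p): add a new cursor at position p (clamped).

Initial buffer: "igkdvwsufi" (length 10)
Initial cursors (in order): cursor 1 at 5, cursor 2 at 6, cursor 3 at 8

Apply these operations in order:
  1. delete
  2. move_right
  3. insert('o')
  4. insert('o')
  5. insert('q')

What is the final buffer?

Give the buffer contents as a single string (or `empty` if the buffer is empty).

After op 1 (delete): buffer="igkdsfi" (len 7), cursors c1@4 c2@4 c3@5, authorship .......
After op 2 (move_right): buffer="igkdsfi" (len 7), cursors c1@5 c2@5 c3@6, authorship .......
After op 3 (insert('o')): buffer="igkdsoofoi" (len 10), cursors c1@7 c2@7 c3@9, authorship .....12.3.
After op 4 (insert('o')): buffer="igkdsoooofooi" (len 13), cursors c1@9 c2@9 c3@12, authorship .....1212.33.
After op 5 (insert('q')): buffer="igkdsooooqqfooqi" (len 16), cursors c1@11 c2@11 c3@15, authorship .....121212.333.

Answer: igkdsooooqqfooqi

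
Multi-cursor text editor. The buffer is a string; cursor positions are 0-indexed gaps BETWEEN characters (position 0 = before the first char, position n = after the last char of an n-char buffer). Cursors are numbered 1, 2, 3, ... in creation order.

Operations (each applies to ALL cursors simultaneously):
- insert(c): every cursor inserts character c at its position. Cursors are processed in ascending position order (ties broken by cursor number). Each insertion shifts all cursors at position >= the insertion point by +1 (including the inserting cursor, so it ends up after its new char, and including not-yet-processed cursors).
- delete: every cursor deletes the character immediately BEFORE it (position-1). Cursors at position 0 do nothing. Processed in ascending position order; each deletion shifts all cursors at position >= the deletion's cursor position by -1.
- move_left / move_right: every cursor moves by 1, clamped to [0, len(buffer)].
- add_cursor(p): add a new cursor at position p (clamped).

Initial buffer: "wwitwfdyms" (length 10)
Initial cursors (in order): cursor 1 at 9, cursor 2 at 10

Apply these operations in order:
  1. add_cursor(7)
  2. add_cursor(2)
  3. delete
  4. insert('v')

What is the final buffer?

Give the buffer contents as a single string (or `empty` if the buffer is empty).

Answer: wvitwfvyvv

Derivation:
After op 1 (add_cursor(7)): buffer="wwitwfdyms" (len 10), cursors c3@7 c1@9 c2@10, authorship ..........
After op 2 (add_cursor(2)): buffer="wwitwfdyms" (len 10), cursors c4@2 c3@7 c1@9 c2@10, authorship ..........
After op 3 (delete): buffer="witwfy" (len 6), cursors c4@1 c3@5 c1@6 c2@6, authorship ......
After op 4 (insert('v')): buffer="wvitwfvyvv" (len 10), cursors c4@2 c3@7 c1@10 c2@10, authorship .4....3.12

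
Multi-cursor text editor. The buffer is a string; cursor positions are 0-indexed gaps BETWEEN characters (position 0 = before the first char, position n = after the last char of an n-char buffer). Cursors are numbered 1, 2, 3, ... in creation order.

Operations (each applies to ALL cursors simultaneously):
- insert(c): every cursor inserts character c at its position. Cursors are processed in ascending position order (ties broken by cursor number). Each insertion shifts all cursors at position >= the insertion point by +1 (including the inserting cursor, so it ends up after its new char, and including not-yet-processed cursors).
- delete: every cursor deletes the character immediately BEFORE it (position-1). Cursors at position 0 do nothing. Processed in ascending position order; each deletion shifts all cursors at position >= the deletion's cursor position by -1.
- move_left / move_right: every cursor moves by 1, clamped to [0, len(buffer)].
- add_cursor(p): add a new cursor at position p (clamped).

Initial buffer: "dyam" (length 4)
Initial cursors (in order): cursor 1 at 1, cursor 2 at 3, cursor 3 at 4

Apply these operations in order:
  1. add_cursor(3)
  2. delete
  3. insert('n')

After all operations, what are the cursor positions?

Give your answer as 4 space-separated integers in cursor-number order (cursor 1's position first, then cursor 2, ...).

Answer: 4 4 4 4

Derivation:
After op 1 (add_cursor(3)): buffer="dyam" (len 4), cursors c1@1 c2@3 c4@3 c3@4, authorship ....
After op 2 (delete): buffer="" (len 0), cursors c1@0 c2@0 c3@0 c4@0, authorship 
After op 3 (insert('n')): buffer="nnnn" (len 4), cursors c1@4 c2@4 c3@4 c4@4, authorship 1234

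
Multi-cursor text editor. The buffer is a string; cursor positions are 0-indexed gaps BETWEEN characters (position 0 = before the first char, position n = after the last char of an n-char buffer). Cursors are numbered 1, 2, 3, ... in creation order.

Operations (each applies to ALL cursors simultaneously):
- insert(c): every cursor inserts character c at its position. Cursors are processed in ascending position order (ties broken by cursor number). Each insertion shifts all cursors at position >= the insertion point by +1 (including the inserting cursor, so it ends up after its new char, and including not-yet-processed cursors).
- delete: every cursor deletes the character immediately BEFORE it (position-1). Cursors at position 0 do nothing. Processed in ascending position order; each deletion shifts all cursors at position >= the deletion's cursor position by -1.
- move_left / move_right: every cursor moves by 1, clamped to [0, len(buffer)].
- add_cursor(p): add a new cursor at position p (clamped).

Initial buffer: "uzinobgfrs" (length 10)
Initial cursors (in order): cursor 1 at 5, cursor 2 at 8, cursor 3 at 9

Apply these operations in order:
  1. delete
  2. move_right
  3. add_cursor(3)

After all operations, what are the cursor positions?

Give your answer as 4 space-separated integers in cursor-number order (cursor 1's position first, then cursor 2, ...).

After op 1 (delete): buffer="uzinbgs" (len 7), cursors c1@4 c2@6 c3@6, authorship .......
After op 2 (move_right): buffer="uzinbgs" (len 7), cursors c1@5 c2@7 c3@7, authorship .......
After op 3 (add_cursor(3)): buffer="uzinbgs" (len 7), cursors c4@3 c1@5 c2@7 c3@7, authorship .......

Answer: 5 7 7 3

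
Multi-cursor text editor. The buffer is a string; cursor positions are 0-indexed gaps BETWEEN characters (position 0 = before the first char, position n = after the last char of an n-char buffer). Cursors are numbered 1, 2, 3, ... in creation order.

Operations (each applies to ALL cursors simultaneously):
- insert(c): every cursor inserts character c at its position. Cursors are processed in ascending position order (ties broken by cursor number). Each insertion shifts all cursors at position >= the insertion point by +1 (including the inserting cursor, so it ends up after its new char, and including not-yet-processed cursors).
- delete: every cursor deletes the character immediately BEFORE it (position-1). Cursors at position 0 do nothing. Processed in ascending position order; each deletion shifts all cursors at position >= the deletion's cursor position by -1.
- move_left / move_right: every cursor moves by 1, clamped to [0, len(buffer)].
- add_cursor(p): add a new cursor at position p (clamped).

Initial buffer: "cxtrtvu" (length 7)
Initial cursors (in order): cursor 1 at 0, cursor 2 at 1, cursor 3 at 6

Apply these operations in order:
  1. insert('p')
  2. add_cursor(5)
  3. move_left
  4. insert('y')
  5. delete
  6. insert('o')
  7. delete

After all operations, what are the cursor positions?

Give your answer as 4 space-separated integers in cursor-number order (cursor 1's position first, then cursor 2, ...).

After op 1 (insert('p')): buffer="pcpxtrtvpu" (len 10), cursors c1@1 c2@3 c3@9, authorship 1.2.....3.
After op 2 (add_cursor(5)): buffer="pcpxtrtvpu" (len 10), cursors c1@1 c2@3 c4@5 c3@9, authorship 1.2.....3.
After op 3 (move_left): buffer="pcpxtrtvpu" (len 10), cursors c1@0 c2@2 c4@4 c3@8, authorship 1.2.....3.
After op 4 (insert('y')): buffer="ypcypxytrtvypu" (len 14), cursors c1@1 c2@4 c4@7 c3@12, authorship 11.22.4....33.
After op 5 (delete): buffer="pcpxtrtvpu" (len 10), cursors c1@0 c2@2 c4@4 c3@8, authorship 1.2.....3.
After op 6 (insert('o')): buffer="opcopxotrtvopu" (len 14), cursors c1@1 c2@4 c4@7 c3@12, authorship 11.22.4....33.
After op 7 (delete): buffer="pcpxtrtvpu" (len 10), cursors c1@0 c2@2 c4@4 c3@8, authorship 1.2.....3.

Answer: 0 2 8 4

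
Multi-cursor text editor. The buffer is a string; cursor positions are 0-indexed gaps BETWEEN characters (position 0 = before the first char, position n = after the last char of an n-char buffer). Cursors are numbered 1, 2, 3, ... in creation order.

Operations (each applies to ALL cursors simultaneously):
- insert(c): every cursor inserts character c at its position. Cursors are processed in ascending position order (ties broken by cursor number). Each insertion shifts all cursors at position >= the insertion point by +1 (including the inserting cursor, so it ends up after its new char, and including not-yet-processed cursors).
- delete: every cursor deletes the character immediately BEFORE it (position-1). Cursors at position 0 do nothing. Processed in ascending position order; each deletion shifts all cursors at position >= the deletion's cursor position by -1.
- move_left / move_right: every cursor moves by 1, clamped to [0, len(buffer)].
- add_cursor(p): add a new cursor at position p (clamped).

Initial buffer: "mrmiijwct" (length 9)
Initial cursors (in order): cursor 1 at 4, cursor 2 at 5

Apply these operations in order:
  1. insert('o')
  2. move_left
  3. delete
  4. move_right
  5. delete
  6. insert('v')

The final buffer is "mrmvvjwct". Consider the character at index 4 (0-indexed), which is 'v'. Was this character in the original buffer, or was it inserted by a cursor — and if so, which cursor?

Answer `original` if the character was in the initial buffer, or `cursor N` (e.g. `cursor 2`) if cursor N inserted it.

After op 1 (insert('o')): buffer="mrmioiojwct" (len 11), cursors c1@5 c2@7, authorship ....1.2....
After op 2 (move_left): buffer="mrmioiojwct" (len 11), cursors c1@4 c2@6, authorship ....1.2....
After op 3 (delete): buffer="mrmoojwct" (len 9), cursors c1@3 c2@4, authorship ...12....
After op 4 (move_right): buffer="mrmoojwct" (len 9), cursors c1@4 c2@5, authorship ...12....
After op 5 (delete): buffer="mrmjwct" (len 7), cursors c1@3 c2@3, authorship .......
After op 6 (insert('v')): buffer="mrmvvjwct" (len 9), cursors c1@5 c2@5, authorship ...12....
Authorship (.=original, N=cursor N): . . . 1 2 . . . .
Index 4: author = 2

Answer: cursor 2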